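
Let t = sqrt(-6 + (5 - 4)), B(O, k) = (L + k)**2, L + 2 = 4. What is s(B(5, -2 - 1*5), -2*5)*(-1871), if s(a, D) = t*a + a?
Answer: -46775 - 46775*I*sqrt(5) ≈ -46775.0 - 1.0459e+5*I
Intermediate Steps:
L = 2 (L = -2 + 4 = 2)
B(O, k) = (2 + k)**2
t = I*sqrt(5) (t = sqrt(-6 + 1) = sqrt(-5) = I*sqrt(5) ≈ 2.2361*I)
s(a, D) = a + I*a*sqrt(5) (s(a, D) = (I*sqrt(5))*a + a = I*a*sqrt(5) + a = a + I*a*sqrt(5))
s(B(5, -2 - 1*5), -2*5)*(-1871) = ((2 + (-2 - 1*5))**2*(1 + I*sqrt(5)))*(-1871) = ((2 + (-2 - 5))**2*(1 + I*sqrt(5)))*(-1871) = ((2 - 7)**2*(1 + I*sqrt(5)))*(-1871) = ((-5)**2*(1 + I*sqrt(5)))*(-1871) = (25*(1 + I*sqrt(5)))*(-1871) = (25 + 25*I*sqrt(5))*(-1871) = -46775 - 46775*I*sqrt(5)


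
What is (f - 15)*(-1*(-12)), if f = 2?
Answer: -156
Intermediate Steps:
(f - 15)*(-1*(-12)) = (2 - 15)*(-1*(-12)) = -13*12 = -156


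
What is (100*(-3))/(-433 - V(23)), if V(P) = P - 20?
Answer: 75/109 ≈ 0.68807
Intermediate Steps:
V(P) = -20 + P
(100*(-3))/(-433 - V(23)) = (100*(-3))/(-433 - (-20 + 23)) = -300/(-433 - 1*3) = -300/(-433 - 3) = -300/(-436) = -300*(-1/436) = 75/109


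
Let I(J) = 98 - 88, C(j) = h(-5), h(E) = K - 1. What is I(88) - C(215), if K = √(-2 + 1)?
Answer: 11 - I ≈ 11.0 - 1.0*I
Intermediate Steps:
K = I (K = √(-1) = I ≈ 1.0*I)
h(E) = -1 + I (h(E) = I - 1 = -1 + I)
C(j) = -1 + I
I(J) = 10
I(88) - C(215) = 10 - (-1 + I) = 10 + (1 - I) = 11 - I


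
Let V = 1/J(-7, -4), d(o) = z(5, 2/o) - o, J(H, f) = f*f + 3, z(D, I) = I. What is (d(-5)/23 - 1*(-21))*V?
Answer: 106/95 ≈ 1.1158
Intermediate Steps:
J(H, f) = 3 + f² (J(H, f) = f² + 3 = 3 + f²)
d(o) = -o + 2/o (d(o) = 2/o - o = -o + 2/o)
V = 1/19 (V = 1/(3 + (-4)²) = 1/(3 + 16) = 1/19 ≈ 0.052632)
(d(-5)/23 - 1*(-21))*V = ((-1*(-5) + 2/(-5))/23 - 1*(-21))*(1/19) = ((5 + 2*(-⅕))*(1/23) + 21)*(1/19) = ((5 - ⅖)*(1/23) + 21)*(1/19) = ((23/5)*(1/23) + 21)*(1/19) = (⅕ + 21)*(1/19) = (106/5)*(1/19) = 106/95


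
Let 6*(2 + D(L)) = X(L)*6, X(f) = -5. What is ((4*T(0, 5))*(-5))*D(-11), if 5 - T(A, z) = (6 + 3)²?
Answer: -10640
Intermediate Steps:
T(A, z) = -76 (T(A, z) = 5 - (6 + 3)² = 5 - 1*9² = 5 - 1*81 = 5 - 81 = -76)
D(L) = -7 (D(L) = -2 + (-5*6)/6 = -2 + (⅙)*(-30) = -2 - 5 = -7)
((4*T(0, 5))*(-5))*D(-11) = ((4*(-76))*(-5))*(-7) = -304*(-5)*(-7) = 1520*(-7) = -10640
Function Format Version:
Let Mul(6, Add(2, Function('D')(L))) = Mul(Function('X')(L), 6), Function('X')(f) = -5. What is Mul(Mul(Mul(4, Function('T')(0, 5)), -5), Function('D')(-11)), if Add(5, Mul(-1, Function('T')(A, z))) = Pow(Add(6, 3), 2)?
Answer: -10640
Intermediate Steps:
Function('T')(A, z) = -76 (Function('T')(A, z) = Add(5, Mul(-1, Pow(Add(6, 3), 2))) = Add(5, Mul(-1, Pow(9, 2))) = Add(5, Mul(-1, 81)) = Add(5, -81) = -76)
Function('D')(L) = -7 (Function('D')(L) = Add(-2, Mul(Rational(1, 6), Mul(-5, 6))) = Add(-2, Mul(Rational(1, 6), -30)) = Add(-2, -5) = -7)
Mul(Mul(Mul(4, Function('T')(0, 5)), -5), Function('D')(-11)) = Mul(Mul(Mul(4, -76), -5), -7) = Mul(Mul(-304, -5), -7) = Mul(1520, -7) = -10640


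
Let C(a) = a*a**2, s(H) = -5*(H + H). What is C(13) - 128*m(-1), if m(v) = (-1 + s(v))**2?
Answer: -8171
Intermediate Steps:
s(H) = -10*H
C(a) = a**3
m(v) = (-1 - 10*v)**2
C(13) - 128*m(-1) = 13**3 - 128*(1 + 10*(-1))**2 = 2197 - 128*(1 - 10)**2 = 2197 - 128*(-9)**2 = 2197 - 128*81 = 2197 - 10368 = -8171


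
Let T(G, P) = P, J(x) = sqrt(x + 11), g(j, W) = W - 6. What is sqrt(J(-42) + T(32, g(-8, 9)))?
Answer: sqrt(3 + I*sqrt(31)) ≈ 2.1592 + 1.2893*I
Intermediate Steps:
g(j, W) = -6 + W
J(x) = sqrt(11 + x)
sqrt(J(-42) + T(32, g(-8, 9))) = sqrt(sqrt(11 - 42) + (-6 + 9)) = sqrt(sqrt(-31) + 3) = sqrt(I*sqrt(31) + 3) = sqrt(3 + I*sqrt(31))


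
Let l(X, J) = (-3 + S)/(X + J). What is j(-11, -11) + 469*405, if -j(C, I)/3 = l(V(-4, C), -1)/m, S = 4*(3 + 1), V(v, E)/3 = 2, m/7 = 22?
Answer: 146257611/770 ≈ 1.8995e+5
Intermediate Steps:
m = 154 (m = 7*22 = 154)
V(v, E) = 6 (V(v, E) = 3*2 = 6)
S = 16 (S = 4*4 = 16)
l(X, J) = 13/(J + X) (l(X, J) = (-3 + 16)/(X + J) = 13/(J + X))
j(C, I) = -39/770 (j(C, I) = -3*13/(-1 + 6)/154 = -3*13/5/154 = -3*13*(⅕)/154 = -39/(5*154) = -3*13/770 = -39/770)
j(-11, -11) + 469*405 = -39/770 + 469*405 = -39/770 + 189945 = 146257611/770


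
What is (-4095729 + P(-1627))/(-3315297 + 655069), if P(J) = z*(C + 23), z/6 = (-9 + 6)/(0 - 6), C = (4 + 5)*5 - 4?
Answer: 4095537/2660228 ≈ 1.5395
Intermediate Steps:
C = 41 (C = 9*5 - 4 = 45 - 4 = 41)
z = 3 (z = 6*((-9 + 6)/(0 - 6)) = 6*(-3/(-6)) = 6*(-3*(-⅙)) = 6*(½) = 3)
P(J) = 192 (P(J) = 3*(41 + 23) = 3*64 = 192)
(-4095729 + P(-1627))/(-3315297 + 655069) = (-4095729 + 192)/(-3315297 + 655069) = -4095537/(-2660228) = -4095537*(-1/2660228) = 4095537/2660228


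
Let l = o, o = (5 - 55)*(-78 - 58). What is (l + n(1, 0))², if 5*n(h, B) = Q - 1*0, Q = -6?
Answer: 1155592036/25 ≈ 4.6224e+7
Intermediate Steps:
n(h, B) = -6/5 (n(h, B) = (-6 - 1*0)/5 = (-6 + 0)/5 = (⅕)*(-6) = -6/5)
o = 6800 (o = -50*(-136) = 6800)
l = 6800
(l + n(1, 0))² = (6800 - 6/5)² = (33994/5)² = 1155592036/25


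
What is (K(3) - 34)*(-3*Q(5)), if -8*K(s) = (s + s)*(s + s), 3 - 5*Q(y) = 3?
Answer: 0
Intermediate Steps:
Q(y) = 0 (Q(y) = 3/5 - 1/5*3 = 3/5 - 3/5 = 0)
K(s) = -s**2/2 (K(s) = -(s + s)*(s + s)/8 = -2*s*2*s/8 = -s**2/2)
(K(3) - 34)*(-3*Q(5)) = (-1/2*3**2 - 34)*(-3*0) = (-1/2*9 - 34)*0 = (-9/2 - 34)*0 = -77/2*0 = 0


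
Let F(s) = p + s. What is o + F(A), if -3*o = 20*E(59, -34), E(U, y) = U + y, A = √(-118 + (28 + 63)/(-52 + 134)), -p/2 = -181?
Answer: 586/3 + 3*I*√87330/82 ≈ 195.33 + 10.812*I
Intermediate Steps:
p = 362 (p = -2*(-181) = 362)
A = 3*I*√87330/82 (A = √(-118 + 91/82) = √(-9585/82) = 3*I*√87330/82 ≈ 10.812*I)
F(s) = 362 + s
o = -500/3 (o = -20*(59 - 34)/3 = -20*25/3 = -⅓*500 = -500/3 ≈ -166.67)
o + F(A) = -500/3 + (362 + 3*I*√87330/82) = 586/3 + 3*I*√87330/82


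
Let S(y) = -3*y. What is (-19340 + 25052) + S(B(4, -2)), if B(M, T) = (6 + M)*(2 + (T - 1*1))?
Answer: 5742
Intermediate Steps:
B(M, T) = (1 + T)*(6 + M) (B(M, T) = (6 + M)*(2 + (T - 1)) = (6 + M)*(2 + (-1 + T)) = (6 + M)*(1 + T) = (1 + T)*(6 + M))
(-19340 + 25052) + S(B(4, -2)) = (-19340 + 25052) - 3*(6 + 4 + 6*(-2) + 4*(-2)) = 5712 - 3*(6 + 4 - 12 - 8) = 5712 - 3*(-10) = 5712 + 30 = 5742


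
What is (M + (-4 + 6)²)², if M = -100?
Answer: 9216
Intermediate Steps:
(M + (-4 + 6)²)² = (-100 + (-4 + 6)²)² = (-100 + 2²)² = (-100 + 4)² = (-96)² = 9216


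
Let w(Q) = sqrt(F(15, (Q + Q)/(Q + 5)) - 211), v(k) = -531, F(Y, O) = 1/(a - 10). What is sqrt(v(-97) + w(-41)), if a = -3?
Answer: sqrt(-89739 + 182*I*sqrt(182))/13 ≈ 0.31521 + 23.046*I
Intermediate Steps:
F(Y, O) = -1/13 (F(Y, O) = 1/(-3 - 10) = 1/(-13) = -1/13)
w(Q) = 14*I*sqrt(182)/13 (w(Q) = sqrt(-1/13 - 211) = sqrt(-2744/13) = 14*I*sqrt(182)/13)
sqrt(v(-97) + w(-41)) = sqrt(-531 + 14*I*sqrt(182)/13)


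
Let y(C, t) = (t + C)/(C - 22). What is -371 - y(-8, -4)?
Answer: -1857/5 ≈ -371.40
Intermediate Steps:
y(C, t) = (C + t)/(-22 + C)
-371 - y(-8, -4) = -371 - (-8 - 4)/(-22 - 8) = -371 - (-12)/(-30) = -371 - (-1)*(-12)/30 = -371 - 1*2/5 = -371 - 2/5 = -1857/5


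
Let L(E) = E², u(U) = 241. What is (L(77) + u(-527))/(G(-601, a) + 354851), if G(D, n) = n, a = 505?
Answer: 3085/177678 ≈ 0.017363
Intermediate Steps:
(L(77) + u(-527))/(G(-601, a) + 354851) = (77² + 241)/(505 + 354851) = (5929 + 241)/355356 = 6170*(1/355356) = 3085/177678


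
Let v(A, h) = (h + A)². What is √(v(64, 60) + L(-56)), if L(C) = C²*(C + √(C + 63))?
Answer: 4*√(-10015 + 196*√7) ≈ 389.8*I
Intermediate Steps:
v(A, h) = (A + h)²
L(C) = C²*(C + √(63 + C))
√(v(64, 60) + L(-56)) = √((64 + 60)² + (-56)²*(-56 + √(63 - 56))) = √(124² + 3136*(-56 + √7)) = √(15376 + (-175616 + 3136*√7)) = √(-160240 + 3136*√7)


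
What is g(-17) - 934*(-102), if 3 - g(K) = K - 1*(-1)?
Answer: 95287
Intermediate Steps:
g(K) = 2 - K (g(K) = 3 - (K - 1*(-1)) = 3 - (K + 1) = 3 - (1 + K) = 3 + (-1 - K) = 2 - K)
g(-17) - 934*(-102) = (2 - 1*(-17)) - 934*(-102) = (2 + 17) + 95268 = 19 + 95268 = 95287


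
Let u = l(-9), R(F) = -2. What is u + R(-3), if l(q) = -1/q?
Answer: -17/9 ≈ -1.8889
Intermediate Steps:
u = ⅑ (u = -1/(-9) = -1*(-⅑) = ⅑ ≈ 0.11111)
u + R(-3) = ⅑ - 2 = -17/9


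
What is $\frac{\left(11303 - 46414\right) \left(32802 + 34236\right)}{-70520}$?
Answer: $\frac{1176885609}{35260} \approx 33377.0$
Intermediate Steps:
$\frac{\left(11303 - 46414\right) \left(32802 + 34236\right)}{-70520} = \left(-35111\right) 67038 \left(- \frac{1}{70520}\right) = \left(-2353771218\right) \left(- \frac{1}{70520}\right) = \frac{1176885609}{35260}$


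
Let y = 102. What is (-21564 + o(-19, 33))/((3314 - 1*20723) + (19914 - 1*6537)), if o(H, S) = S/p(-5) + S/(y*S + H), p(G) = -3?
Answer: 18052873/3373776 ≈ 5.3509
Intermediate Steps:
o(H, S) = -S/3 + S/(H + 102*S) (o(H, S) = S/(-3) + S/(102*S + H) = S*(-1/3) + S/(H + 102*S) = -S/3 + S/(H + 102*S))
(-21564 + o(-19, 33))/((3314 - 1*20723) + (19914 - 1*6537)) = (-21564 + (1/3)*33*(3 - 1*(-19) - 102*33)/(-19 + 102*33))/((3314 - 1*20723) + (19914 - 1*6537)) = (-21564 + (1/3)*33*(3 + 19 - 3366)/(-19 + 3366))/((3314 - 20723) + (19914 - 6537)) = (-21564 + (1/3)*33*(-3344)/3347)/(-17409 + 13377) = (-21564 + (1/3)*33*(1/3347)*(-3344))/(-4032) = (-21564 - 36784/3347)*(-1/4032) = -72211492/3347*(-1/4032) = 18052873/3373776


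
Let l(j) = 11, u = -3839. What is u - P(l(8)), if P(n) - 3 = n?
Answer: -3853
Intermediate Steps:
P(n) = 3 + n
u - P(l(8)) = -3839 - (3 + 11) = -3839 - 1*14 = -3839 - 14 = -3853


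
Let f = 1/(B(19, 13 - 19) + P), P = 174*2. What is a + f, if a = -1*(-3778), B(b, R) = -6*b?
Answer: 884053/234 ≈ 3778.0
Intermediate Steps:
P = 348
f = 1/234 (f = 1/(-6*19 + 348) = 1/(-114 + 348) = 1/234 ≈ 0.0042735)
a = 3778
a + f = 3778 + 1/234 = 884053/234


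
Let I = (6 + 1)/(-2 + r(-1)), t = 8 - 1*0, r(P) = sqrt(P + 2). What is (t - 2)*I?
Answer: -42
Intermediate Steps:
r(P) = sqrt(2 + P)
t = 8 (t = 8 + 0 = 8)
I = -7 (I = (6 + 1)/(-2 + sqrt(2 - 1)) = 7/(-2 + sqrt(1)) = 7/(-2 + 1) = 7/(-1) = 7*(-1) = -7)
(t - 2)*I = (8 - 2)*(-7) = 6*(-7) = -42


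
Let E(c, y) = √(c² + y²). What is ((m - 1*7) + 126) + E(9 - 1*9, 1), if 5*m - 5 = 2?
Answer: 607/5 ≈ 121.40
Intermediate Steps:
m = 7/5 (m = 1 + (⅕)*2 = 1 + ⅖ = 7/5 ≈ 1.4000)
((m - 1*7) + 126) + E(9 - 1*9, 1) = ((7/5 - 1*7) + 126) + √((9 - 1*9)² + 1²) = ((7/5 - 7) + 126) + √((9 - 9)² + 1) = (-28/5 + 126) + √(0² + 1) = 602/5 + √(0 + 1) = 602/5 + √1 = 602/5 + 1 = 607/5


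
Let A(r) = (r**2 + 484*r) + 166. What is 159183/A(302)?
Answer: 159183/237538 ≈ 0.67014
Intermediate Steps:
A(r) = 166 + r**2 + 484*r
159183/A(302) = 159183/(166 + 302**2 + 484*302) = 159183/(166 + 91204 + 146168) = 159183/237538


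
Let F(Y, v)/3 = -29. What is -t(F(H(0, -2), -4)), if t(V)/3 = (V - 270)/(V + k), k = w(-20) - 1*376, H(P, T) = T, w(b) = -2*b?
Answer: -119/47 ≈ -2.5319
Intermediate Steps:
k = -336 (k = -2*(-20) - 1*376 = 40 - 376 = -336)
F(Y, v) = -87 (F(Y, v) = 3*(-29) = -87)
t(V) = 3*(-270 + V)/(-336 + V) (t(V) = 3*((V - 270)/(V - 336)) = 3*((-270 + V)/(-336 + V)) = 3*(-270 + V)/(-336 + V))
-t(F(H(0, -2), -4)) = -3*(-270 - 87)/(-336 - 87) = -3*(-357)/(-423) = -3*(-1)*(-357)/423 = -1*119/47 = -119/47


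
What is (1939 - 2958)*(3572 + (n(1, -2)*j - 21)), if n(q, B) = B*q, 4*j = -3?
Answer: -7239995/2 ≈ -3.6200e+6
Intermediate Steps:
j = -3/4 (j = (1/4)*(-3) = -3/4 ≈ -0.75000)
(1939 - 2958)*(3572 + (n(1, -2)*j - 21)) = (1939 - 2958)*(3572 + (-2*1*(-3/4) - 21)) = -1019*(3572 + (-2*(-3/4) - 21)) = -1019*(3572 + (3/2 - 21)) = -1019*(3572 - 39/2) = -1019*7105/2 = -7239995/2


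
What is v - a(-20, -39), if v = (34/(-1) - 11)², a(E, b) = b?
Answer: 2064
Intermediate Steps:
v = 2025 (v = (34*(-1) - 11)² = (-34 - 11)² = (-45)² = 2025)
v - a(-20, -39) = 2025 - 1*(-39) = 2025 + 39 = 2064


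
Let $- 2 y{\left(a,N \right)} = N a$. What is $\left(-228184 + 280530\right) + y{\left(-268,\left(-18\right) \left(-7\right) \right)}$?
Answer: $69230$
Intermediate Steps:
$y{\left(a,N \right)} = - \frac{N a}{2}$
$\left(-228184 + 280530\right) + y{\left(-268,\left(-18\right) \left(-7\right) \right)} = \left(-228184 + 280530\right) - \frac{1}{2} \left(\left(-18\right) \left(-7\right)\right) \left(-268\right) = 52346 - 63 \left(-268\right) = 52346 + 16884 = 69230$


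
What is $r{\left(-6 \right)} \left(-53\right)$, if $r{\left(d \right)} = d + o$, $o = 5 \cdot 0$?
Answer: $318$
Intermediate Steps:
$o = 0$
$r{\left(d \right)} = d$ ($r{\left(d \right)} = d + 0 = d$)
$r{\left(-6 \right)} \left(-53\right) = \left(-6\right) \left(-53\right) = 318$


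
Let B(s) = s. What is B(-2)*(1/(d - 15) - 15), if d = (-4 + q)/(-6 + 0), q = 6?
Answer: 693/23 ≈ 30.130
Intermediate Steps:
d = -⅓ (d = (-4 + 6)/(-6 + 0) = 2/(-6) = 2*(-⅙) = -⅓ ≈ -0.33333)
B(-2)*(1/(d - 15) - 15) = -2*(1/(-⅓ - 15) - 15) = -2*(1/(-46/3) - 15) = -2*(-3/46 - 15) = -2*(-693/46) = 693/23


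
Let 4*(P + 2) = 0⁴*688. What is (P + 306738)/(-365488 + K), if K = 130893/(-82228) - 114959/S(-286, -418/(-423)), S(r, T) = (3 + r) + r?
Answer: -14351481762752/17090976222681 ≈ -0.83971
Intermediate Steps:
S(r, T) = 3 + 2*r
P = -2 (P = -2 + (0⁴*688)/4 = -2 + (0*688)/4 = -2 + (¼)*0 = -2 + 0 = -2)
K = 9378370535/46787732 (K = 130893/(-82228) - 114959/(3 + 2*(-286)) = 130893*(-1/82228) - 114959/(3 - 572) = -130893/82228 - 114959/(-569) = -130893/82228 - 114959*(-1/569) = -130893/82228 + 114959/569 = 9378370535/46787732 ≈ 200.45)
(P + 306738)/(-365488 + K) = (-2 + 306738)/(-365488 + 9378370535/46787732) = 306736/(-17090976222681/46787732) = 306736*(-46787732/17090976222681) = -14351481762752/17090976222681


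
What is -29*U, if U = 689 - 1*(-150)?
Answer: -24331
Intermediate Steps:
U = 839 (U = 689 + 150 = 839)
-29*U = -29*839 = -24331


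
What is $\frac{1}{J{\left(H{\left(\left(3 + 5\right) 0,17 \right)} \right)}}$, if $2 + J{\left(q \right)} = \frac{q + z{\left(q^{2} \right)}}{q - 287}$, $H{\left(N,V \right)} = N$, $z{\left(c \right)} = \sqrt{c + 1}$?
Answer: $- \frac{287}{575} \approx -0.49913$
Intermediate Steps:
$z{\left(c \right)} = \sqrt{1 + c}$
$J{\left(q \right)} = -2 + \frac{q + \sqrt{1 + q^{2}}}{-287 + q}$ ($J{\left(q \right)} = -2 + \frac{q + \sqrt{1 + q^{2}}}{q - 287} = -2 + \frac{q + \sqrt{1 + q^{2}}}{-287 + q}$)
$\frac{1}{J{\left(H{\left(\left(3 + 5\right) 0,17 \right)} \right)}} = \frac{1}{\frac{1}{-287 + \left(3 + 5\right) 0} \left(574 + \sqrt{1 + \left(\left(3 + 5\right) 0\right)^{2}} - \left(3 + 5\right) 0\right)} = \frac{1}{\frac{1}{-287 + 8 \cdot 0} \left(574 + \sqrt{1 + \left(8 \cdot 0\right)^{2}} - 8 \cdot 0\right)} = \frac{1}{\frac{1}{-287 + 0} \left(574 + \sqrt{1 + 0^{2}} - 0\right)} = \frac{1}{\frac{1}{-287} \left(574 + \sqrt{1 + 0} + 0\right)} = \frac{1}{\left(- \frac{1}{287}\right) \left(574 + \sqrt{1} + 0\right)} = \frac{1}{\left(- \frac{1}{287}\right) \left(574 + 1 + 0\right)} = \frac{1}{\left(- \frac{1}{287}\right) 575} = \frac{1}{- \frac{575}{287}} = - \frac{287}{575}$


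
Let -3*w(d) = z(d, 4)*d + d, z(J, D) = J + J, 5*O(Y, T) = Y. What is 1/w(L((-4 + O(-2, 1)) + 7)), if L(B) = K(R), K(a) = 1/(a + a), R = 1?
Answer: -3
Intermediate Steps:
O(Y, T) = Y/5
K(a) = 1/(2*a)
L(B) = ½ (L(B) = (½)/1 = (½)*1 = ½)
z(J, D) = 2*J
w(d) = -2*d²/3 - d/3 (w(d) = -((2*d)*d + d)/3 = -(2*d² + d)/3 = -(d + 2*d²)/3 = -2*d²/3 - d/3)
1/w(L((-4 + O(-2, 1)) + 7)) = 1/(-⅓*½*(1 + 2*(½))) = 1/(-⅓*½*(1 + 1)) = 1/(-⅓*½*2) = 1/(-⅓) = -3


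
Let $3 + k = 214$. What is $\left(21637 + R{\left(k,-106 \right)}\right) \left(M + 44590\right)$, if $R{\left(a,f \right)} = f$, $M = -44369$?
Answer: $4758351$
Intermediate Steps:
$k = 211$ ($k = -3 + 214 = 211$)
$\left(21637 + R{\left(k,-106 \right)}\right) \left(M + 44590\right) = \left(21637 - 106\right) \left(-44369 + 44590\right) = 21531 \cdot 221 = 4758351$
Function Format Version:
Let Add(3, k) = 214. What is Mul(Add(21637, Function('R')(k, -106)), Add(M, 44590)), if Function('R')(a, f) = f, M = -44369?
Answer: 4758351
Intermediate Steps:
k = 211 (k = Add(-3, 214) = 211)
Mul(Add(21637, Function('R')(k, -106)), Add(M, 44590)) = Mul(Add(21637, -106), Add(-44369, 44590)) = Mul(21531, 221) = 4758351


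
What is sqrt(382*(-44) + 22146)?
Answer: sqrt(5338) ≈ 73.062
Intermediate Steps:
sqrt(382*(-44) + 22146) = sqrt(-16808 + 22146) = sqrt(5338)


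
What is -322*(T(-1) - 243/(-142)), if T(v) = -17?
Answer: 349531/71 ≈ 4923.0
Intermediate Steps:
-322*(T(-1) - 243/(-142)) = -322*(-17 - 243/(-142)) = -322*(-17 - 243*(-1/142)) = -322*(-17 + 243/142) = -322*(-2171/142) = 349531/71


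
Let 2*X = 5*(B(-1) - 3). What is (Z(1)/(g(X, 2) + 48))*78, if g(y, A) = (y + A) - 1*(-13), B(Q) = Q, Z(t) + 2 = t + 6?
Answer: 390/53 ≈ 7.3585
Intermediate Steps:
Z(t) = 4 + t (Z(t) = -2 + (t + 6) = -2 + (6 + t) = 4 + t)
X = -10 (X = (5*(-1 - 3))/2 = (5*(-4))/2 = (½)*(-20) = -10)
g(y, A) = 13 + A + y (g(y, A) = (A + y) + 13 = 13 + A + y)
(Z(1)/(g(X, 2) + 48))*78 = ((4 + 1)/((13 + 2 - 10) + 48))*78 = (5/(5 + 48))*78 = (5/53)*78 = 390/53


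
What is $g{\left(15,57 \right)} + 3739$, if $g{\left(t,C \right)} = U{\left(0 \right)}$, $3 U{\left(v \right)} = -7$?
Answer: $\frac{11210}{3} \approx 3736.7$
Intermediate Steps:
$U{\left(v \right)} = - \frac{7}{3}$ ($U{\left(v \right)} = \frac{1}{3} \left(-7\right) = - \frac{7}{3}$)
$g{\left(t,C \right)} = - \frac{7}{3}$
$g{\left(15,57 \right)} + 3739 = - \frac{7}{3} + 3739 = \frac{11210}{3}$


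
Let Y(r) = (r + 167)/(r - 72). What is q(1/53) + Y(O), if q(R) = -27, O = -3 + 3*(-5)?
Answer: -2579/90 ≈ -28.656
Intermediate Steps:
O = -18 (O = -3 - 15 = -18)
Y(r) = (167 + r)/(-72 + r)
q(1/53) + Y(O) = -27 + (167 - 18)/(-72 - 18) = -27 + 149/(-90) = -27 - 1/90*149 = -27 - 149/90 = -2579/90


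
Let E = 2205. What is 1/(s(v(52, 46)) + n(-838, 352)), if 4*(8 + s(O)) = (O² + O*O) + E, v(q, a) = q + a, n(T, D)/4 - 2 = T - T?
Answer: 4/21413 ≈ 0.00018680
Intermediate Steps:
n(T, D) = 8 (n(T, D) = 8 + 4*(T - T) = 8 + 4*0 = 8 + 0 = 8)
v(q, a) = a + q
s(O) = 2173/4 + O²/2 (s(O) = -8 + ((O² + O*O) + 2205)/4 = -8 + ((O² + O²) + 2205)/4 = -8 + (2*O² + 2205)/4 = -8 + (2205 + 2*O²)/4 = -8 + (2205/4 + O²/2) = 2173/4 + O²/2)
1/(s(v(52, 46)) + n(-838, 352)) = 1/((2173/4 + (46 + 52)²/2) + 8) = 1/((2173/4 + (½)*98²) + 8) = 1/((2173/4 + (½)*9604) + 8) = 1/((2173/4 + 4802) + 8) = 1/(21381/4 + 8) = 1/(21413/4) = 4/21413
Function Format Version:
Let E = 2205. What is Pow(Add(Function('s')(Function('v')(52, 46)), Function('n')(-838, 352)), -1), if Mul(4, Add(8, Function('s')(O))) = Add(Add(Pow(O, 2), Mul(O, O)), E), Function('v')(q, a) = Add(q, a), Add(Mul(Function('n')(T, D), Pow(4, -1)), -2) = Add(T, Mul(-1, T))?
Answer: Rational(4, 21413) ≈ 0.00018680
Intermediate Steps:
Function('n')(T, D) = 8 (Function('n')(T, D) = Add(8, Mul(4, Add(T, Mul(-1, T)))) = Add(8, Mul(4, 0)) = Add(8, 0) = 8)
Function('v')(q, a) = Add(a, q)
Function('s')(O) = Add(Rational(2173, 4), Mul(Rational(1, 2), Pow(O, 2))) (Function('s')(O) = Add(-8, Mul(Rational(1, 4), Add(Add(Pow(O, 2), Mul(O, O)), 2205))) = Add(-8, Mul(Rational(1, 4), Add(Add(Pow(O, 2), Pow(O, 2)), 2205))) = Add(-8, Mul(Rational(1, 4), Add(Mul(2, Pow(O, 2)), 2205))) = Add(-8, Mul(Rational(1, 4), Add(2205, Mul(2, Pow(O, 2))))) = Add(-8, Add(Rational(2205, 4), Mul(Rational(1, 2), Pow(O, 2)))) = Add(Rational(2173, 4), Mul(Rational(1, 2), Pow(O, 2))))
Pow(Add(Function('s')(Function('v')(52, 46)), Function('n')(-838, 352)), -1) = Pow(Add(Add(Rational(2173, 4), Mul(Rational(1, 2), Pow(Add(46, 52), 2))), 8), -1) = Pow(Add(Add(Rational(2173, 4), Mul(Rational(1, 2), Pow(98, 2))), 8), -1) = Pow(Add(Add(Rational(2173, 4), Mul(Rational(1, 2), 9604)), 8), -1) = Pow(Add(Add(Rational(2173, 4), 4802), 8), -1) = Pow(Add(Rational(21381, 4), 8), -1) = Pow(Rational(21413, 4), -1) = Rational(4, 21413)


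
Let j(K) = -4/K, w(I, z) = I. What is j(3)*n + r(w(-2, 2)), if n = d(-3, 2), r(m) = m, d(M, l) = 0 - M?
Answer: -6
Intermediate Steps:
d(M, l) = -M
n = 3 (n = -1*(-3) = 3)
j(3)*n + r(w(-2, 2)) = -4/3*3 - 2 = -4 - 2 = -6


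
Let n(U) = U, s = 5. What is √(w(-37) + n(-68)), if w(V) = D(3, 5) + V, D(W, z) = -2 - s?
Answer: 4*I*√7 ≈ 10.583*I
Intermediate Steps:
D(W, z) = -7 (D(W, z) = -2 - 1*5 = -2 - 5 = -7)
w(V) = -7 + V
√(w(-37) + n(-68)) = √((-7 - 37) - 68) = √(-44 - 68) = √(-112) = 4*I*√7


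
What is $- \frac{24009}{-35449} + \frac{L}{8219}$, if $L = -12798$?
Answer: $- \frac{256346331}{291355331} \approx -0.87984$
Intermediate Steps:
$- \frac{24009}{-35449} + \frac{L}{8219} = - \frac{24009}{-35449} - \frac{12798}{8219} = \left(-24009\right) \left(- \frac{1}{35449}\right) - \frac{12798}{8219} = \frac{24009}{35449} - \frac{12798}{8219} = - \frac{256346331}{291355331}$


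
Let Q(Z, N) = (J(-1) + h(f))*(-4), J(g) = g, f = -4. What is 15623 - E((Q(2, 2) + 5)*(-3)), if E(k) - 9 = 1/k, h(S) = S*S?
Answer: 2576309/165 ≈ 15614.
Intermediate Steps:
h(S) = S**2
Q(Z, N) = -60 (Q(Z, N) = (-1 + (-4)**2)*(-4) = (-1 + 16)*(-4) = 15*(-4) = -60)
E(k) = 9 + 1/k
15623 - E((Q(2, 2) + 5)*(-3)) = 15623 - (9 + 1/((-60 + 5)*(-3))) = 15623 - (9 + 1/(-55*(-3))) = 15623 - (9 + 1/165) = 15623 - 1*1486/165 = 15623 - 1486/165 = 2576309/165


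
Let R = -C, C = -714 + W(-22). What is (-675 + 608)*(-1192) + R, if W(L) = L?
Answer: 80600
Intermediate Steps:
C = -736 (C = -714 - 22 = -736)
R = 736 (R = -1*(-736) = 736)
(-675 + 608)*(-1192) + R = (-675 + 608)*(-1192) + 736 = -67*(-1192) + 736 = 79864 + 736 = 80600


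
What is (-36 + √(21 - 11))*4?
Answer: -144 + 4*√10 ≈ -131.35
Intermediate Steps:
(-36 + √(21 - 11))*4 = (-36 + √10)*4 = -144 + 4*√10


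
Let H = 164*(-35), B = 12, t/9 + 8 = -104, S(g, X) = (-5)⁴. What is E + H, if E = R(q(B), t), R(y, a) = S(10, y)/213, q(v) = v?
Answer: -1221995/213 ≈ -5737.1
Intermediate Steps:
S(g, X) = 625
t = -1008 (t = -72 + 9*(-104) = -72 - 936 = -1008)
R(y, a) = 625/213
E = 625/213 ≈ 2.9343
H = -5740
E + H = 625/213 - 5740 = -1221995/213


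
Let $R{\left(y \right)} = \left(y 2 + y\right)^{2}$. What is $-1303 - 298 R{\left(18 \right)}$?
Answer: $-870271$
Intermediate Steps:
$R{\left(y \right)} = 9 y^{2}$ ($R{\left(y \right)} = \left(2 y + y\right)^{2} = \left(3 y\right)^{2} = 9 y^{2}$)
$-1303 - 298 R{\left(18 \right)} = -1303 - 298 \cdot 9 \cdot 18^{2} = -1303 - 298 \cdot 9 \cdot 324 = -1303 - 868968 = -870271$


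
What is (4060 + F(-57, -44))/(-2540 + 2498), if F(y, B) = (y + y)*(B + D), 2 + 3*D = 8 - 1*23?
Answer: -4861/21 ≈ -231.48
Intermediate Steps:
D = -17/3 (D = -⅔ + (8 - 1*23)/3 = -⅔ + (8 - 23)/3 = -⅔ + (⅓)*(-15) = -⅔ - 5 = -17/3 ≈ -5.6667)
F(y, B) = 2*y*(-17/3 + B) (F(y, B) = (y + y)*(B - 17/3) = (2*y)*(-17/3 + B) = 2*y*(-17/3 + B))
(4060 + F(-57, -44))/(-2540 + 2498) = (4060 + (⅔)*(-57)*(-17 + 3*(-44)))/(-2540 + 2498) = (4060 + (⅔)*(-57)*(-17 - 132))/(-42) = (4060 + (⅔)*(-57)*(-149))*(-1/42) = (4060 + 5662)*(-1/42) = 9722*(-1/42) = -4861/21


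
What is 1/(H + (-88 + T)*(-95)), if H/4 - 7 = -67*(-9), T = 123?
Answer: -1/885 ≈ -0.0011299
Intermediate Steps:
H = 2440 (H = 28 + 4*(-67*(-9)) = 28 + 4*603 = 28 + 2412 = 2440)
1/(H + (-88 + T)*(-95)) = 1/(2440 + (-88 + 123)*(-95)) = 1/(2440 + 35*(-95)) = 1/(2440 - 3325) = 1/(-885) = -1/885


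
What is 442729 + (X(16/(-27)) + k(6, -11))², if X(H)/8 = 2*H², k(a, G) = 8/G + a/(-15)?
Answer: 711767565555949/1607609025 ≈ 4.4275e+5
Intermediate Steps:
k(a, G) = 8/G - a/15 (k(a, G) = 8/G + a*(-1/15) = 8/G - a/15)
X(H) = 16*H² (X(H) = 8*(2*H²) = 16*H²)
442729 + (X(16/(-27)) + k(6, -11))² = 442729 + (16*(16/(-27))² + (8/(-11) - 1/15*6))² = 442729 + (16*(16*(-1/27))² + (8*(-1/11) - ⅖))² = 442729 + (16*(-16/27)² + (-8/11 - ⅖))² = 442729 + (16*(256/729) - 62/55)² = 442729 + (4096/729 - 62/55)² = 442729 + (180082/40095)² = 442729 + 32429526724/1607609025 = 711767565555949/1607609025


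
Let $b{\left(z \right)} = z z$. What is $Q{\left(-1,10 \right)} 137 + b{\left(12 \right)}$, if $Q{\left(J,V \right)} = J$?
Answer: $7$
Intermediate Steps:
$b{\left(z \right)} = z^{2}$
$Q{\left(-1,10 \right)} 137 + b{\left(12 \right)} = \left(-1\right) 137 + 12^{2} = -137 + 144 = 7$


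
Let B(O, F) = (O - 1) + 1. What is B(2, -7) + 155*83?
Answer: 12867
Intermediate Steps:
B(O, F) = O (B(O, F) = (-1 + O) + 1 = O)
B(2, -7) + 155*83 = 2 + 155*83 = 2 + 12865 = 12867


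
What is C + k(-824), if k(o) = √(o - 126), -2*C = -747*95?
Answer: 70965/2 + 5*I*√38 ≈ 35483.0 + 30.822*I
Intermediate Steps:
C = 70965/2 (C = -(-747)*95/2 = -½*(-70965) = 70965/2 ≈ 35483.)
k(o) = √(-126 + o)
C + k(-824) = 70965/2 + √(-126 - 824) = 70965/2 + √(-950) = 70965/2 + 5*I*√38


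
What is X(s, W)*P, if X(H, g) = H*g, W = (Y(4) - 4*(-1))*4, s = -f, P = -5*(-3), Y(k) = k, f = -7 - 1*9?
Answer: 7680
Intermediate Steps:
f = -16 (f = -7 - 9 = -16)
P = 15
s = 16 (s = -1*(-16) = 16)
W = 32 (W = (4 - 4*(-1))*4 = (4 + 4)*4 = 8*4 = 32)
X(s, W)*P = (16*32)*15 = 512*15 = 7680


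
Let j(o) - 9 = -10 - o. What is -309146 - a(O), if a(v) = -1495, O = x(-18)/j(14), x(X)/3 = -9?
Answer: -307651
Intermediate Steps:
j(o) = -1 - o (j(o) = 9 + (-10 - o) = -1 - o)
x(X) = -27 (x(X) = 3*(-9) = -27)
O = 9/5 (O = -27/(-1 - 1*14) = -27/(-1 - 14) = -27/(-15) = -27*(-1/15) = 9/5 ≈ 1.8000)
-309146 - a(O) = -309146 - 1*(-1495) = -309146 + 1495 = -307651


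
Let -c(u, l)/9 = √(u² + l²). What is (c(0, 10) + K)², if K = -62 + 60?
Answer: 8464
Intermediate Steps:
c(u, l) = -9*√(l² + u²) (c(u, l) = -9*√(u² + l²) = -9*√(l² + u²))
K = -2
(c(0, 10) + K)² = (-9*√(10² + 0²) - 2)² = (-9*√(100 + 0) - 2)² = (-9*√100 - 2)² = (-9*10 - 2)² = (-90 - 2)² = (-92)² = 8464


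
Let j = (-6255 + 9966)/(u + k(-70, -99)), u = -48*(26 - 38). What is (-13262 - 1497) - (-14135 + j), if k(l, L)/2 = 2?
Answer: -365631/580 ≈ -630.40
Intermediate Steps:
k(l, L) = 4 (k(l, L) = 2*2 = 4)
u = 576 (u = -48*(-12) = 576)
j = 3711/580 (j = (-6255 + 9966)/(576 + 4) = 3711/580 ≈ 6.3983)
(-13262 - 1497) - (-14135 + j) = (-13262 - 1497) - (-14135 + 3711/580) = -14759 - 1*(-8194589/580) = -14759 + 8194589/580 = -365631/580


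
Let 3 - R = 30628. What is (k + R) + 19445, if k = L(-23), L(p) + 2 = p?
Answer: -11205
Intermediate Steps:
R = -30625 (R = 3 - 1*30628 = 3 - 30628 = -30625)
L(p) = -2 + p
k = -25 (k = -2 - 23 = -25)
(k + R) + 19445 = (-25 - 30625) + 19445 = -30650 + 19445 = -11205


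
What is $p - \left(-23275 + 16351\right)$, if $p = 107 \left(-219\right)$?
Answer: $-16509$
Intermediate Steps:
$p = -23433$
$p - \left(-23275 + 16351\right) = -23433 - \left(-23275 + 16351\right) = -23433 - -6924 = -23433 + 6924 = -16509$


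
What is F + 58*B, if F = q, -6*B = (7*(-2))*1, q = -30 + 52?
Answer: 472/3 ≈ 157.33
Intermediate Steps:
q = 22
B = 7/3 (B = -7*(-2)/6 = -(-7)/3 = -⅙*(-14) = 7/3 ≈ 2.3333)
F = 22
F + 58*B = 22 + 58*(7/3) = 22 + 406/3 = 472/3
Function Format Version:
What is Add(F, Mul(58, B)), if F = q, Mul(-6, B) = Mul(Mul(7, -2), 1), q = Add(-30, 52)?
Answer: Rational(472, 3) ≈ 157.33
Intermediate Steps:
q = 22
B = Rational(7, 3) (B = Mul(Rational(-1, 6), Mul(Mul(7, -2), 1)) = Mul(Rational(-1, 6), Mul(-14, 1)) = Mul(Rational(-1, 6), -14) = Rational(7, 3) ≈ 2.3333)
F = 22
Add(F, Mul(58, B)) = Add(22, Mul(58, Rational(7, 3))) = Add(22, Rational(406, 3)) = Rational(472, 3)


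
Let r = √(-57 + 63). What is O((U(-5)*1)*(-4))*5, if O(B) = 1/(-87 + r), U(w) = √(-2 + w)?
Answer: -145/2521 - 5*√6/7563 ≈ -0.059136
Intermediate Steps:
r = √6 ≈ 2.4495
O(B) = 1/(-87 + √6)
O((U(-5)*1)*(-4))*5 = (-29/2521 - √6/7563)*5 = -145/2521 - 5*√6/7563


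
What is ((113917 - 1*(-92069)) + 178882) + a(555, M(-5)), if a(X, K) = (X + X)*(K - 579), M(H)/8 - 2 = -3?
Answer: -266702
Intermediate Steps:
M(H) = -8 (M(H) = 16 + 8*(-3) = 16 - 24 = -8)
a(X, K) = 2*X*(-579 + K) (a(X, K) = (2*X)*(-579 + K) = 2*X*(-579 + K))
((113917 - 1*(-92069)) + 178882) + a(555, M(-5)) = ((113917 - 1*(-92069)) + 178882) + 2*555*(-579 - 8) = ((113917 + 92069) + 178882) + 2*555*(-587) = (205986 + 178882) - 651570 = 384868 - 651570 = -266702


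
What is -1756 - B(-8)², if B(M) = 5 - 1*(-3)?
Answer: -1820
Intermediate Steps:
B(M) = 8 (B(M) = 5 + 3 = 8)
-1756 - B(-8)² = -1756 - 1*8² = -1756 - 1*64 = -1756 - 64 = -1820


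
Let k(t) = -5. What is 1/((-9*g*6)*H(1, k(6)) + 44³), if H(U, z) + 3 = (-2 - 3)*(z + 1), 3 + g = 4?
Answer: 1/84266 ≈ 1.1867e-5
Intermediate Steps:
g = 1 (g = -3 + 4 = 1)
H(U, z) = -8 - 5*z (H(U, z) = -3 + (-2 - 3)*(z + 1) = -3 - 5*(1 + z) = -3 + (-5 - 5*z) = -8 - 5*z)
1/((-9*g*6)*H(1, k(6)) + 44³) = 1/((-9*1*6)*(-8 - 5*(-5)) + 44³) = 1/((-9*6)*(-8 + 25) + 85184) = 1/(-54*17 + 85184) = 1/(-918 + 85184) = 1/84266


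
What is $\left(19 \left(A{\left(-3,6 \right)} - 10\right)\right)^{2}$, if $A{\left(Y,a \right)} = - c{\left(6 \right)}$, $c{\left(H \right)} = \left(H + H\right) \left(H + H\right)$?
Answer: $8561476$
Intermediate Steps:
$c{\left(H \right)} = 4 H^{2}$ ($c{\left(H \right)} = 2 H 2 H = 4 H^{2}$)
$A{\left(Y,a \right)} = -144$ ($A{\left(Y,a \right)} = - 4 \cdot 6^{2} = - 4 \cdot 36 = \left(-1\right) 144 = -144$)
$\left(19 \left(A{\left(-3,6 \right)} - 10\right)\right)^{2} = \left(19 \left(-144 - 10\right)\right)^{2} = \left(19 \left(-154\right)\right)^{2} = \left(-2926\right)^{2} = 8561476$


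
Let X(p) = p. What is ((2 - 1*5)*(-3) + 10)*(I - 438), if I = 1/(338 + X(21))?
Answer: -2987579/359 ≈ -8322.0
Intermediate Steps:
I = 1/359 (I = 1/(338 + 21) = 1/359 ≈ 0.0027855)
((2 - 1*5)*(-3) + 10)*(I - 438) = ((2 - 1*5)*(-3) + 10)*(1/359 - 438) = ((2 - 5)*(-3) + 10)*(-157241/359) = (-3*(-3) + 10)*(-157241/359) = (9 + 10)*(-157241/359) = 19*(-157241/359) = -2987579/359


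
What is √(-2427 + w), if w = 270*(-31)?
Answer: I*√10797 ≈ 103.91*I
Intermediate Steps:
w = -8370
√(-2427 + w) = √(-2427 - 8370) = √(-10797) = I*√10797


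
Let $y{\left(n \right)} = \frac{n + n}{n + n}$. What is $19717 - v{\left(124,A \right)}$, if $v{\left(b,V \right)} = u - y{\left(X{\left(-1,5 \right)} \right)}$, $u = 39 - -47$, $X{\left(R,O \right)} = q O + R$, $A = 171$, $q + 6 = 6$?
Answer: $19632$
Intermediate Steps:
$q = 0$ ($q = -6 + 6 = 0$)
$X{\left(R,O \right)} = R$ ($X{\left(R,O \right)} = 0 O + R = 0 + R = R$)
$u = 86$ ($u = 39 + 47 = 86$)
$y{\left(n \right)} = 1$ ($y{\left(n \right)} = \frac{2 n}{2 n} = 2 n \frac{1}{2 n} = 1$)
$v{\left(b,V \right)} = 85$ ($v{\left(b,V \right)} = 86 - 1 = 85$)
$19717 - v{\left(124,A \right)} = 19717 - 85 = 19632$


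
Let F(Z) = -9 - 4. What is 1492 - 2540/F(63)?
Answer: 21936/13 ≈ 1687.4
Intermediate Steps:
F(Z) = -13
1492 - 2540/F(63) = 1492 - 2540/(-13) = 1492 - 2540*(-1)/13 = 1492 - 1*(-2540/13) = 1492 + 2540/13 = 21936/13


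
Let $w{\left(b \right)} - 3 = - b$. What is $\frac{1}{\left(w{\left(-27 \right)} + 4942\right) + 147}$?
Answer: $\frac{1}{5119} \approx 0.00019535$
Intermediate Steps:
$w{\left(b \right)} = 3 - b$
$\frac{1}{\left(w{\left(-27 \right)} + 4942\right) + 147} = \frac{1}{\left(\left(3 - -27\right) + 4942\right) + 147} = \frac{1}{\left(\left(3 + 27\right) + 4942\right) + 147} = \frac{1}{\left(30 + 4942\right) + 147} = \frac{1}{4972 + 147} = \frac{1}{5119}$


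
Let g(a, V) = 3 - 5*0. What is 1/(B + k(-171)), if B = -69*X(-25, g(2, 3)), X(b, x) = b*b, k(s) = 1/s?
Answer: -171/7374376 ≈ -2.3188e-5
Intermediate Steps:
g(a, V) = 3 (g(a, V) = 3 + 0 = 3)
X(b, x) = b²
B = -43125 (B = -69*(-25)² = -69*625 = -43125)
1/(B + k(-171)) = 1/(-43125 + 1/(-171)) = 1/(-43125 - 1/171) = 1/(-7374376/171) = -171/7374376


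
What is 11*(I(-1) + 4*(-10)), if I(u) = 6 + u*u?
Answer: -363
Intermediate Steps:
I(u) = 6 + u²
11*(I(-1) + 4*(-10)) = 11*((6 + (-1)²) + 4*(-10)) = 11*((6 + 1) - 40) = 11*(7 - 40) = 11*(-33) = -363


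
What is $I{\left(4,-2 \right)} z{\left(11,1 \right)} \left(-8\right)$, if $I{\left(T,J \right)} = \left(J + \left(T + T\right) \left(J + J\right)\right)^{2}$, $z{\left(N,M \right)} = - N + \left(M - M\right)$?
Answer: $101728$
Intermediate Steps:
$z{\left(N,M \right)} = - N$ ($z{\left(N,M \right)} = - N + 0 = - N$)
$I{\left(T,J \right)} = \left(J + 4 J T\right)^{2}$ ($I{\left(T,J \right)} = \left(J + 2 T 2 J\right)^{2} = \left(J + 4 J T\right)^{2}$)
$I{\left(4,-2 \right)} z{\left(11,1 \right)} \left(-8\right) = \left(-2\right)^{2} \left(1 + 4 \cdot 4\right)^{2} \left(\left(-1\right) 11\right) \left(-8\right) = 4 \left(1 + 16\right)^{2} \left(-11\right) \left(-8\right) = 4 \cdot 17^{2} \left(-11\right) \left(-8\right) = 4 \cdot 289 \left(-11\right) \left(-8\right) = 1156 \left(-11\right) \left(-8\right) = \left(-12716\right) \left(-8\right) = 101728$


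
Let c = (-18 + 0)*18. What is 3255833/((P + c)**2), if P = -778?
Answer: 3255833/1214404 ≈ 2.6810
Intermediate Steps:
c = -324 (c = -18*18 = -324)
3255833/((P + c)**2) = 3255833/((-778 - 324)**2) = 3255833/((-1102)**2) = 3255833/1214404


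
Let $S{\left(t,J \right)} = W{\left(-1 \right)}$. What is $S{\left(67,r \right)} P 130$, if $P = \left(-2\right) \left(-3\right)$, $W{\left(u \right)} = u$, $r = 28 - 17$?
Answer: $-780$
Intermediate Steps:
$r = 11$
$P = 6$
$S{\left(t,J \right)} = -1$
$S{\left(67,r \right)} P 130 = - 6 \cdot 130 = \left(-1\right) 780 = -780$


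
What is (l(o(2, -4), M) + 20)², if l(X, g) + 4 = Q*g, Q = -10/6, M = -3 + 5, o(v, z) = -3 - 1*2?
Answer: 1444/9 ≈ 160.44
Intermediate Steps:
o(v, z) = -5 (o(v, z) = -3 - 2 = -5)
M = 2
Q = -5/3 (Q = -10*⅙ = -5/3 ≈ -1.6667)
l(X, g) = -4 - 5*g/3
(l(o(2, -4), M) + 20)² = ((-4 - 5/3*2) + 20)² = ((-4 - 10/3) + 20)² = (-22/3 + 20)² = (38/3)² = 1444/9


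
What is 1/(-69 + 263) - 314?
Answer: -60915/194 ≈ -313.99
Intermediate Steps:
1/(-69 + 263) - 314 = 1/194 - 314 = -60915/194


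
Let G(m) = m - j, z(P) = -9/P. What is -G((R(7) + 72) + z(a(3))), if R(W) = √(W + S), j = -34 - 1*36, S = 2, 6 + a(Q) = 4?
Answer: -299/2 ≈ -149.50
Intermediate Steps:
a(Q) = -2 (a(Q) = -6 + 4 = -2)
j = -70 (j = -34 - 36 = -70)
R(W) = √(2 + W) (R(W) = √(W + 2) = √(2 + W))
G(m) = 70 + m (G(m) = m - 1*(-70) = m + 70 = 70 + m)
-G((R(7) + 72) + z(a(3))) = -(70 + ((√(2 + 7) + 72) - 9/(-2))) = -(70 + ((√9 + 72) - 9*(-½))) = -(70 + ((3 + 72) + 9/2)) = -(70 + (75 + 9/2)) = -(70 + 159/2) = -1*299/2 = -299/2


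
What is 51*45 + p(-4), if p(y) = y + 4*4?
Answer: 2307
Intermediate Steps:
p(y) = 16 + y (p(y) = y + 16 = 16 + y)
51*45 + p(-4) = 51*45 + (16 - 4) = 2295 + 12 = 2307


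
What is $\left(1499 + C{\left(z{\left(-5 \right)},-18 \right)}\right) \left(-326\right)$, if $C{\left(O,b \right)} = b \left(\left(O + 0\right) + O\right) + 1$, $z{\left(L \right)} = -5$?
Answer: $-547680$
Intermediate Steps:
$C{\left(O,b \right)} = 1 + 2 O b$ ($C{\left(O,b \right)} = b \left(O + O\right) + 1 = b 2 O + 1 = 2 O b + 1 = 1 + 2 O b$)
$\left(1499 + C{\left(z{\left(-5 \right)},-18 \right)}\right) \left(-326\right) = \left(1499 + \left(1 + 2 \left(-5\right) \left(-18\right)\right)\right) \left(-326\right) = \left(1499 + \left(1 + 180\right)\right) \left(-326\right) = \left(1499 + 181\right) \left(-326\right) = 1680 \left(-326\right) = -547680$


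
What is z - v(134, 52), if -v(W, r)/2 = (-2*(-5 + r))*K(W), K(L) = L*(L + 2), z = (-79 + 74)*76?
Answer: -3426492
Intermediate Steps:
z = -380 (z = -5*76 = -380)
K(L) = L*(2 + L)
v(W, r) = -2*W*(2 + W)*(10 - 2*r) (v(W, r) = -2*(-2*(-5 + r))*W*(2 + W) = -2*(10 - 2*r)*W*(2 + W) = -2*W*(2 + W)*(10 - 2*r))
z - v(134, 52) = -380 - 4*134*(-5 + 52)*(2 + 134) = -380 - 4*134*47*136 = -380 - 1*3426112 = -380 - 3426112 = -3426492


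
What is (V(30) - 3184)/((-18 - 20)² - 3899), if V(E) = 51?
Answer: 3133/2455 ≈ 1.2762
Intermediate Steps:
(V(30) - 3184)/((-18 - 20)² - 3899) = (51 - 3184)/((-18 - 20)² - 3899) = -3133/((-38)² - 3899) = -3133/(1444 - 3899) = -3133/(-2455) = -3133*(-1/2455) = 3133/2455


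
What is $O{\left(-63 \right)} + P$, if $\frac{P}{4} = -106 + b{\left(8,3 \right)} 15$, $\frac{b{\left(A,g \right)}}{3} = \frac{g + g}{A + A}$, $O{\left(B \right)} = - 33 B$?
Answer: $\frac{3445}{2} \approx 1722.5$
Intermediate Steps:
$b{\left(A,g \right)} = \frac{3 g}{A}$ ($b{\left(A,g \right)} = 3 \frac{g + g}{A + A} = 3 \frac{2 g}{2 A} = 3 \cdot 2 g \frac{1}{2 A} = 3 \frac{g}{A} = \frac{3 g}{A}$)
$P = - \frac{713}{2}$ ($P = 4 \left(-106 + 3 \cdot 3 \cdot \frac{1}{8} \cdot 15\right) = 4 \left(-106 + \frac{9}{8} \cdot 15\right) = 4 \left(-106 + \frac{135}{8}\right) = 4 \left(- \frac{713}{8}\right) = - \frac{713}{2} \approx -356.5$)
$O{\left(-63 \right)} + P = \left(-33\right) \left(-63\right) - \frac{713}{2} = 2079 - \frac{713}{2} = \frac{3445}{2}$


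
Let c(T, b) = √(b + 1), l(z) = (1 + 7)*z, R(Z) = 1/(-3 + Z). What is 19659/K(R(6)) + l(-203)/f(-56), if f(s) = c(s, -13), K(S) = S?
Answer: 58977 + 812*I*√3/3 ≈ 58977.0 + 468.81*I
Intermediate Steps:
l(z) = 8*z
c(T, b) = √(1 + b)
f(s) = 2*I*√3 (f(s) = √(1 - 13) = √(-12) = 2*I*√3)
19659/K(R(6)) + l(-203)/f(-56) = 19659/(1/(-3 + 6)) + (8*(-203))/((2*I*√3)) = 19659/(1/3) - (-812)*I*√3/3 = 19659/(⅓) + 812*I*√3/3 = 19659*3 + 812*I*√3/3 = 58977 + 812*I*√3/3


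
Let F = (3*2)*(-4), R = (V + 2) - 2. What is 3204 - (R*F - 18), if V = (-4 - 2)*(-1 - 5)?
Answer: 4086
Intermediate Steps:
V = 36 (V = -6*(-6) = 36)
R = 36 (R = (36 + 2) - 2 = 38 - 2 = 36)
F = -24 (F = 6*(-4) = -24)
3204 - (R*F - 18) = 3204 - (36*(-24) - 18) = 3204 - (-864 - 18) = 3204 - 1*(-882) = 3204 + 882 = 4086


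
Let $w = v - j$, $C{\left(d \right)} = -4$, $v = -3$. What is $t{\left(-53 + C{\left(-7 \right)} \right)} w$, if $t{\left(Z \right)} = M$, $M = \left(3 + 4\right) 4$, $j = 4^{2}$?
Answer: $-532$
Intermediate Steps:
$j = 16$
$M = 28$ ($M = 7 \cdot 4 = 28$)
$w = -19$ ($w = -3 - 16 = -19$)
$t{\left(Z \right)} = 28$
$t{\left(-53 + C{\left(-7 \right)} \right)} w = 28 \left(-19\right) = -532$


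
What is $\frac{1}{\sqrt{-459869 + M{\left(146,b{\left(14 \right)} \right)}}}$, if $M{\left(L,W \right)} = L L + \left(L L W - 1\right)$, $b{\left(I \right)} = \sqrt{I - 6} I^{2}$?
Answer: $\frac{\sqrt{2}}{2 \sqrt{-219277 + 4177936 \sqrt{2}}} \approx 0.00029645$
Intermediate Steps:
$b{\left(I \right)} = I^{2} \sqrt{-6 + I}$ ($b{\left(I \right)} = \sqrt{-6 + I} I^{2} = I^{2} \sqrt{-6 + I}$)
$M{\left(L,W \right)} = -1 + L^{2} + W L^{2}$ ($M{\left(L,W \right)} = L^{2} + \left(L^{2} W - 1\right) = L^{2} + \left(W L^{2} - 1\right) = L^{2} + \left(-1 + W L^{2}\right) = -1 + L^{2} + W L^{2}$)
$\frac{1}{\sqrt{-459869 + M{\left(146,b{\left(14 \right)} \right)}}} = \frac{1}{\sqrt{-459869 + \left(-1 + 146^{2} + 14^{2} \sqrt{-6 + 14} \cdot 146^{2}\right)}} = \frac{1}{\sqrt{-459869 + \left(-1 + 21316 + 196 \sqrt{8} \cdot 21316\right)}} = \frac{1}{\sqrt{-459869 + \left(-1 + 21316 + 196 \cdot 2 \sqrt{2} \cdot 21316\right)}} = \frac{1}{\sqrt{-459869 + \left(-1 + 21316 + 392 \sqrt{2} \cdot 21316\right)}} = \frac{1}{\sqrt{-459869 + \left(-1 + 21316 + 8355872 \sqrt{2}\right)}} = \frac{1}{\sqrt{-459869 + \left(21315 + 8355872 \sqrt{2}\right)}} = \frac{1}{\sqrt{-438554 + 8355872 \sqrt{2}}}$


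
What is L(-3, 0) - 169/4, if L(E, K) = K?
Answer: -169/4 ≈ -42.250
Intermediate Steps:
L(-3, 0) - 169/4 = 0 - 169/4 = -169/4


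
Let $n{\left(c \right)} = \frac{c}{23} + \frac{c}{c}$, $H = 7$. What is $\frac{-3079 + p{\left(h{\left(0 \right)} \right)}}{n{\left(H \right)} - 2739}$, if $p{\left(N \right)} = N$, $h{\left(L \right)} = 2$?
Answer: $\frac{70771}{62967} \approx 1.1239$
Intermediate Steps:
$n{\left(c \right)} = 1 + \frac{c}{23}$ ($n{\left(c \right)} = c \frac{1}{23} + 1 = \frac{c}{23} + 1 = 1 + \frac{c}{23}$)
$\frac{-3079 + p{\left(h{\left(0 \right)} \right)}}{n{\left(H \right)} - 2739} = \frac{-3079 + 2}{\left(1 + \frac{1}{23} \cdot 7\right) - 2739} = - \frac{3077}{\left(1 + \frac{7}{23}\right) - 2739} = - \frac{3077}{\frac{30}{23} - 2739} = - \frac{3077}{- \frac{62967}{23}} = \left(-3077\right) \left(- \frac{23}{62967}\right) = \frac{70771}{62967}$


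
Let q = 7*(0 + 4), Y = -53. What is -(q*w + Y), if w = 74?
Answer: -2019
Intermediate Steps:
q = 28 (q = 7*4 = 28)
-(q*w + Y) = -(28*74 - 53) = -(2072 - 53) = -1*2019 = -2019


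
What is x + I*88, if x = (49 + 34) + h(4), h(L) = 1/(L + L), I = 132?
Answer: 93593/8 ≈ 11699.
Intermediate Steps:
h(L) = 1/(2*L)
x = 665/8 (x = (49 + 34) + (½)/4 = 83 + (½)*(¼) = 83 + ⅛ = 665/8 ≈ 83.125)
x + I*88 = 665/8 + 132*88 = 665/8 + 11616 = 93593/8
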